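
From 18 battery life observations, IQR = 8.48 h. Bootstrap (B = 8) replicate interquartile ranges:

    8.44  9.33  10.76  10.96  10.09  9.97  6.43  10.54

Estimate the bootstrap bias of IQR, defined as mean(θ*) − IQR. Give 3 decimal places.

mean(θ*) = (8.44 + 9.33 + 10.76 + 10.96 + 10.09 + 9.97 + 6.43 + 10.54) / 8 = 9.5650
bias = 9.5650 − 8.48

bias = +1.085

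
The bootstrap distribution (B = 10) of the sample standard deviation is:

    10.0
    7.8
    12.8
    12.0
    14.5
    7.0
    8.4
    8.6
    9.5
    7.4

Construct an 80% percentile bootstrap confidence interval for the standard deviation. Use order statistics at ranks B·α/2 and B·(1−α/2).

Sorted replicates: 7.0, 7.4, 7.8, 8.4, 8.6, 9.5, 10.0, 12.0, 12.8, 14.5
α = 0.20; lower rank = 10 × 0.100 = 1; upper rank = 10 × 0.900 = 9.
The 1st smallest replicate is 7.0; the 9th is 12.8.

(7.0, 12.8)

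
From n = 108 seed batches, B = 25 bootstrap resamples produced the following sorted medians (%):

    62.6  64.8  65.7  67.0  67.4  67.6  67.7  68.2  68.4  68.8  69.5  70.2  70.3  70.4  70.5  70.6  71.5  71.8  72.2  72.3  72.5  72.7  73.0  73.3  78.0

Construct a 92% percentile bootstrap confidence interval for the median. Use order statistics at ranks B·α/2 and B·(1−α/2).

α = 0.08; lower rank = 25 × 0.040 = 1; upper rank = 25 × 0.960 = 24.
The 1st smallest replicate is 62.6; the 24th is 73.3.

(62.6, 73.3)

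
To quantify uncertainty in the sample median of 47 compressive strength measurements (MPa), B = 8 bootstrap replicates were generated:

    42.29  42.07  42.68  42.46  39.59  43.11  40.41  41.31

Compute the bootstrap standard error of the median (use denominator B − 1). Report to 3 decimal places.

Bootstrap SE is the standard deviation of the 8 replicate medians.
Mean of replicates: (42.29 + 42.07 + 42.68 + 42.46 + 39.59 + 43.11 + 40.41 + 41.31) / 8 = 333.9200 / 8 = 41.7400
Sum of squared deviations: (+0.5500)² + (+0.3300)² + (+0.9400)² + (+0.7200)² + (−2.1500)² + (+1.3700)² + (−1.3300)² + (−0.4300)² = 10.2666
Variance = 10.2666 / 7 = 1.4667
SE* = √1.4667

SE* = 1.211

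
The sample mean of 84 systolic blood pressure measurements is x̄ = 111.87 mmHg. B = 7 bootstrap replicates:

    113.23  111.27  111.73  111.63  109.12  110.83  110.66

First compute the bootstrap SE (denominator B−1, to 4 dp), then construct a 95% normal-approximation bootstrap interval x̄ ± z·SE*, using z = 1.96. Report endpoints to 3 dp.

Mean of replicates = 111.2100; sum of squared deviations = 9.3458; SE* = √(9.3458/6) = 1.2481
Margin = 1.96 × 1.2481 = 2.4463
Interval: 111.87 ± 2.4463

(109.424, 114.316)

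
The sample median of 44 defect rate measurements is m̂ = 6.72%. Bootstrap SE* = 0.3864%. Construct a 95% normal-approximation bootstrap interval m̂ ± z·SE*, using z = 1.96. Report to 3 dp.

Margin = 1.96 × 0.3864 = 0.7573
Interval: 6.72 ± 0.7573

(5.963, 7.477)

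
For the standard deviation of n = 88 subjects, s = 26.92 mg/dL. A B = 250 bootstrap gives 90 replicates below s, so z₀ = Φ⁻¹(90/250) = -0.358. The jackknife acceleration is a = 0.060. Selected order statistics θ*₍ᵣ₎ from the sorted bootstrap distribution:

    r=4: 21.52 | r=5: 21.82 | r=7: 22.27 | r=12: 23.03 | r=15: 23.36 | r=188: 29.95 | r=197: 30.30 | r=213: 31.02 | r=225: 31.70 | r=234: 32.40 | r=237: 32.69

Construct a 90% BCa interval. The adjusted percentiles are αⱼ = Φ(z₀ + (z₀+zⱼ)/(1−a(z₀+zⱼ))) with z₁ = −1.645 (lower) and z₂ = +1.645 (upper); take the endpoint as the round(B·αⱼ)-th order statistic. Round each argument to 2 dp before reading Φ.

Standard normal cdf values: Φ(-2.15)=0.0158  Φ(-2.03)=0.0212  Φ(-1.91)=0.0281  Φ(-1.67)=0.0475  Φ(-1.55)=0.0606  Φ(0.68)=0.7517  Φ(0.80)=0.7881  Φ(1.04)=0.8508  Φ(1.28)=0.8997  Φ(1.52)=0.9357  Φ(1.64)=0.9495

(21.52, 31.02)

Lower: z₀ + z₁ = -0.358 + (-1.645) = -2.003; 1 − a(z₀+z₁) = 1 − (0.060)(-2.003) = 1.1202; argument = -0.358 + (-2.003)/1.1202 = -2.1461 → -2.15.
α₁ = Φ(-2.15) = 0.0158; rank = round(250 × 0.0158) = 4; θ*₍4₎ = 21.52.
Upper: z₀ + z₂ = 1.287; 1 − a(z₀+z₂) = 0.9228; argument = 1.0367 → 1.04; α₂ = 0.8508; rank = 213; θ*₍213₎ = 31.02.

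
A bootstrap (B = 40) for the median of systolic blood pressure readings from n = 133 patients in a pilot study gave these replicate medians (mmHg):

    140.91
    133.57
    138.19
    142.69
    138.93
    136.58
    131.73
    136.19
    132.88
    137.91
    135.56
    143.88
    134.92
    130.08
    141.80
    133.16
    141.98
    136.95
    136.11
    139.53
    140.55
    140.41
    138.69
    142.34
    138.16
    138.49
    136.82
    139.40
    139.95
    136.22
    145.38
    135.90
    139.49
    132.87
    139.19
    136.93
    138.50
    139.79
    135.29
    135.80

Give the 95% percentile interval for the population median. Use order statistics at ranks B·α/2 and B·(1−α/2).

(130.08, 143.88)

Sorted replicates: 130.08, 131.73, 132.87, 132.88, 133.16, 133.57, 134.92, 135.29, 135.56, 135.80, 135.90, 136.11, 136.19, 136.22, 136.58, 136.82, 136.93, 136.95, 137.91, 138.16, 138.19, 138.49, 138.50, 138.69, 138.93, 139.19, 139.40, 139.49, 139.53, 139.79, 139.95, 140.41, 140.55, 140.91, 141.80, 141.98, 142.34, 142.69, 143.88, 145.38
α = 0.05; lower rank = 40 × 0.025 = 1; upper rank = 40 × 0.975 = 39.
The 1st smallest replicate is 130.08; the 39th is 143.88.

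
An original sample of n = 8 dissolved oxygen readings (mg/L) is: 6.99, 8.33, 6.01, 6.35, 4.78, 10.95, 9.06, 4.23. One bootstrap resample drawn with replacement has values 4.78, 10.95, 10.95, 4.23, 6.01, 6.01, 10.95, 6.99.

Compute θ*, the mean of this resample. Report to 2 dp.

θ* = 7.61

Mean = (4.78 + 10.95 + 10.95 + 4.23 + 6.01 + 6.01 + 10.95 + 6.99) / 8 = 60.870 / 8 = 7.61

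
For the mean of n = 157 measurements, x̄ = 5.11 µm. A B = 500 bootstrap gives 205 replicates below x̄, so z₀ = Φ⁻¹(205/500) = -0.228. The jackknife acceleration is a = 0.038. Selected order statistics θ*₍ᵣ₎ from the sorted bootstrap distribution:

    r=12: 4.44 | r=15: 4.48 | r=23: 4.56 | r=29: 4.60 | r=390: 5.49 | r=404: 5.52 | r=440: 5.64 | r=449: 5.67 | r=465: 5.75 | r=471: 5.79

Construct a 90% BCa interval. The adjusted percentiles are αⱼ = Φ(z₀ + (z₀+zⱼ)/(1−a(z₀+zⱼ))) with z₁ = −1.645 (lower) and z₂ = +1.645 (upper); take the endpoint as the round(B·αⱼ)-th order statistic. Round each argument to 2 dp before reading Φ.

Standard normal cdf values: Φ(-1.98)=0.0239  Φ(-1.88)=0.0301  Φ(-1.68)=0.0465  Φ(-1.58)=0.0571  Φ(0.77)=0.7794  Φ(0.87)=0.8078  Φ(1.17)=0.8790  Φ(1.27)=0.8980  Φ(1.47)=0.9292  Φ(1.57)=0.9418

Lower: z₀ + z₁ = -0.228 + (-1.645) = -1.873; 1 − a(z₀+z₁) = 1 − (0.038)(-1.873) = 1.0712; argument = -0.228 + (-1.873)/1.0712 = -1.9765 → -1.98.
α₁ = Φ(-1.98) = 0.0239; rank = round(500 × 0.0239) = 12; θ*₍12₎ = 4.44.
Upper: z₀ + z₂ = 1.417; 1 − a(z₀+z₂) = 0.9462; argument = 1.2696 → 1.27; α₂ = 0.8980; rank = 449; θ*₍449₎ = 5.67.

(4.44, 5.67)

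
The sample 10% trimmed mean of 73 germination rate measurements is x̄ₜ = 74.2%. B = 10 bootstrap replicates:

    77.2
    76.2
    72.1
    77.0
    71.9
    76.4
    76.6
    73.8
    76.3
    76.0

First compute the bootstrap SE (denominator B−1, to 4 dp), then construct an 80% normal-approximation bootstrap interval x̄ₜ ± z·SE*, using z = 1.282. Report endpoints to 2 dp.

Mean of replicates = 75.3500; sum of squared deviations = 35.7250; SE* = √(35.7250/9) = 1.9923
Margin = 1.282 × 1.9923 = 2.554
Interval: 74.2 ± 2.554

(71.65, 76.75)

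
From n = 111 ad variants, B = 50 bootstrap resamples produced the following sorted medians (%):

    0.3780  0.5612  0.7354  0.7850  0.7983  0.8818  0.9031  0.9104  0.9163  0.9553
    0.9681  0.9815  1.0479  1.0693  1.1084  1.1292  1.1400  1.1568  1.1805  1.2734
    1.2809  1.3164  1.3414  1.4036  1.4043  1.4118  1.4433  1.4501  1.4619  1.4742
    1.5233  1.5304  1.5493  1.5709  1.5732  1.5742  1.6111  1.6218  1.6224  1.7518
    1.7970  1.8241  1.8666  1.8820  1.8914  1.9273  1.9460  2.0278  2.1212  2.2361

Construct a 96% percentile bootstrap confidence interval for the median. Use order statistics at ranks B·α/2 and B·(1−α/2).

α = 0.04; lower rank = 50 × 0.020 = 1; upper rank = 50 × 0.980 = 49.
The 1st smallest replicate is 0.3780; the 49th is 2.1212.

(0.3780, 2.1212)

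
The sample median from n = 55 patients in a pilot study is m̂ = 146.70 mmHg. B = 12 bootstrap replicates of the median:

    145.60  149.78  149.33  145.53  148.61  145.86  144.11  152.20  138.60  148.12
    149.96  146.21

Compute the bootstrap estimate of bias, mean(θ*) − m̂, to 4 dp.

mean(θ*) = (145.60 + 149.78 + 149.33 + 145.53 + 148.61 + 145.86 + 144.11 + 152.20 + 138.60 + 148.12 + 149.96 + 146.21) / 12 = 146.99250
bias = 146.99250 − 146.70

bias = +0.2925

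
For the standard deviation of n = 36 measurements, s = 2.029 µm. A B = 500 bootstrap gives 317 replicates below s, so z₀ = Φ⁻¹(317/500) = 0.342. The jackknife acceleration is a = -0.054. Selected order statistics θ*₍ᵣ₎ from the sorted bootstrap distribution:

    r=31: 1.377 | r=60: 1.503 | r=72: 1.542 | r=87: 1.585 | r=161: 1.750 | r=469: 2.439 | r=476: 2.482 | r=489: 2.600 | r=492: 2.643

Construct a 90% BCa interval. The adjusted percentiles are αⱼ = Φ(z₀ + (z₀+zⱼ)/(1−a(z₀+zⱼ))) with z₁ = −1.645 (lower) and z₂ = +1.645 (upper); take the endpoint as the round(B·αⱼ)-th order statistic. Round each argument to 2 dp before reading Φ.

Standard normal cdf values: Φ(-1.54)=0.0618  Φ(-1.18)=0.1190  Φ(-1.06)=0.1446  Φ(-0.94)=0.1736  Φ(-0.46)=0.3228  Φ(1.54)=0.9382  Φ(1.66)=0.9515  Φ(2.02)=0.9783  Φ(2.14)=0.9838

Lower: z₀ + z₁ = 0.342 + (-1.645) = -1.303; 1 − a(z₀+z₁) = 1 − (-0.054)(-1.303) = 0.9296; argument = 0.342 + (-1.303)/0.9296 = -1.0596 → -1.06.
α₁ = Φ(-1.06) = 0.1446; rank = round(500 × 0.1446) = 72; θ*₍72₎ = 1.542.
Upper: z₀ + z₂ = 1.987; 1 − a(z₀+z₂) = 1.1073; argument = 2.1365 → 2.14; α₂ = 0.9838; rank = 492; θ*₍492₎ = 2.643.

(1.542, 2.643)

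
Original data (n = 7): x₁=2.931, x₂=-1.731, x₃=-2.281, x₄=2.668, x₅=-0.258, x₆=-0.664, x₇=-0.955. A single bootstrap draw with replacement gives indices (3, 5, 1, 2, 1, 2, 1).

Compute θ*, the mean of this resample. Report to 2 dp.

θ* = 0.40

Resample values: -2.281, -0.258, 2.931, -1.731, 2.931, -1.731, 2.931.
Mean = ((-2.281) + (-0.258) + 2.931 + (-1.731) + 2.931 + (-1.731) + 2.931) / 7 = 2.7920 / 7 = 0.40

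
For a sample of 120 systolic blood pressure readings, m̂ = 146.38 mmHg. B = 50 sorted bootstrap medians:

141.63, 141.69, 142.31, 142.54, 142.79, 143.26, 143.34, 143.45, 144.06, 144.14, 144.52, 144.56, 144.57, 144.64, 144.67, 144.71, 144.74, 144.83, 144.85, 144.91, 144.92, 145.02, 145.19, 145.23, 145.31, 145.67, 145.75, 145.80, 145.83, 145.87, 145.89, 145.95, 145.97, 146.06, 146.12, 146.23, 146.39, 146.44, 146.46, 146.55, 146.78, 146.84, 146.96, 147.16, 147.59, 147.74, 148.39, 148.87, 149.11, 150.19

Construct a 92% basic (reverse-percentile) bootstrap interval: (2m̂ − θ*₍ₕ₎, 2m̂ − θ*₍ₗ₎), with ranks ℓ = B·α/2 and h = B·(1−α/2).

Percentile endpoints at ranks 2 and 48: θ*₍2₎ = 141.69, θ*₍48₎ = 148.87.
Basic interval reflects these around m̂:
  lower = 2 × 146.38 − 148.87 = 143.89
  upper = 2 × 146.38 − 141.69 = 151.07

(143.89, 151.07)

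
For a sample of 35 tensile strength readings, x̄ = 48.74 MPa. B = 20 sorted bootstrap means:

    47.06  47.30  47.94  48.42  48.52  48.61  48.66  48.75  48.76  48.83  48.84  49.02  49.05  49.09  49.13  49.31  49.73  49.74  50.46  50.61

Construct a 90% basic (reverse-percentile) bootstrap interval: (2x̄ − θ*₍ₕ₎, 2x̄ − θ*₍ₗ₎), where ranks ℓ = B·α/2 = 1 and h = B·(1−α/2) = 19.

(47.02, 50.42)

Percentile endpoints at ranks 1 and 19: θ*₍1₎ = 47.06, θ*₍19₎ = 50.46.
Basic interval reflects these around x̄:
  lower = 2 × 48.74 − 50.46 = 47.02
  upper = 2 × 48.74 − 47.06 = 50.42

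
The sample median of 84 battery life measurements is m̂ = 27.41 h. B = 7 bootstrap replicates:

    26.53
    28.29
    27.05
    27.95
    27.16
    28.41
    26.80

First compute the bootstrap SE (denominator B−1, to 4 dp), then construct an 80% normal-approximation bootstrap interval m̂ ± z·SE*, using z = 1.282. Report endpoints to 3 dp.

(26.446, 28.374)

Mean of replicates = 27.4557; sum of squared deviations = 3.3900; SE* = √(3.3900/6) = 0.7517
Margin = 1.282 × 0.7517 = 0.9637
Interval: 27.41 ± 0.9637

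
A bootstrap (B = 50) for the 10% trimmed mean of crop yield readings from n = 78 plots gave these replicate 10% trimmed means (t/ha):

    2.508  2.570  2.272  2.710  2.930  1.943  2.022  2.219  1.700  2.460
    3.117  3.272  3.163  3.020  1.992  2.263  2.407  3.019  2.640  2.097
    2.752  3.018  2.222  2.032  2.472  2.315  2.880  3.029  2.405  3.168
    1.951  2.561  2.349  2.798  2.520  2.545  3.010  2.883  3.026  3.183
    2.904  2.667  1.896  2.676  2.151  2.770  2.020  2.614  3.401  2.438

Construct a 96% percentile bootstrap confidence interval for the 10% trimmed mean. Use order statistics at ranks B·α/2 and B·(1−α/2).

Sorted replicates: 1.700, 1.896, 1.943, 1.951, 1.992, 2.020, 2.022, 2.032, 2.097, 2.151, 2.219, 2.222, 2.263, 2.272, 2.315, 2.349, 2.405, 2.407, 2.438, 2.460, 2.472, 2.508, 2.520, 2.545, 2.561, 2.570, 2.614, 2.640, 2.667, 2.676, 2.710, 2.752, 2.770, 2.798, 2.880, 2.883, 2.904, 2.930, 3.010, 3.018, 3.019, 3.020, 3.026, 3.029, 3.117, 3.163, 3.168, 3.183, 3.272, 3.401
α = 0.04; lower rank = 50 × 0.020 = 1; upper rank = 50 × 0.980 = 49.
The 1st smallest replicate is 1.700; the 49th is 3.272.

(1.700, 3.272)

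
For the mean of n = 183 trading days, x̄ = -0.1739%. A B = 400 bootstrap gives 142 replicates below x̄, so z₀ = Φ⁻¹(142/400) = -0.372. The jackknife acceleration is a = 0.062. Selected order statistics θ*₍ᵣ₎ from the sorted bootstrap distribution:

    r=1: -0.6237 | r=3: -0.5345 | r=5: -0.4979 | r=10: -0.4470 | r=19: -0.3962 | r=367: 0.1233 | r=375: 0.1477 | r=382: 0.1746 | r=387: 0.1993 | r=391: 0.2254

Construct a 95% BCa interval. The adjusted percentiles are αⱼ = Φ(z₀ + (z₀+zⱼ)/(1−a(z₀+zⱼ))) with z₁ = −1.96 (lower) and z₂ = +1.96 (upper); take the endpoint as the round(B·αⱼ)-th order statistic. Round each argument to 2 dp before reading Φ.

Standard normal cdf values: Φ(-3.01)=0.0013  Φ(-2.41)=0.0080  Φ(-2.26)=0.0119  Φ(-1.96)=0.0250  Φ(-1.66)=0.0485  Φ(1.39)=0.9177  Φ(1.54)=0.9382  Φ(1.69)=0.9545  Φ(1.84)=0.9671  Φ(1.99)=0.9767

(-0.5345, 0.1233)

Lower: z₀ + z₁ = -0.372 + (-1.960) = -2.332; 1 − a(z₀+z₁) = 1 − (0.062)(-2.332) = 1.1446; argument = -0.372 + (-2.332)/1.1446 = -2.4094 → -2.41.
α₁ = Φ(-2.41) = 0.0080; rank = round(400 × 0.0080) = 3; θ*₍3₎ = -0.5345.
Upper: z₀ + z₂ = 1.588; 1 − a(z₀+z₂) = 0.9015; argument = 1.3894 → 1.39; α₂ = 0.9177; rank = 367; θ*₍367₎ = 0.1233.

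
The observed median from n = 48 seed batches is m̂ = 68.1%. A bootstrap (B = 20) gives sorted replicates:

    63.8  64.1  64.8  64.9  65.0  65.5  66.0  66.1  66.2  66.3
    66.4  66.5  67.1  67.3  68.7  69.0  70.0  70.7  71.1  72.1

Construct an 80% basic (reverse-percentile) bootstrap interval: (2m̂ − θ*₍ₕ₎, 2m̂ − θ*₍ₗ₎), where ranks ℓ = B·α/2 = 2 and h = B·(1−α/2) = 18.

Percentile endpoints at ranks 2 and 18: θ*₍2₎ = 64.1, θ*₍18₎ = 70.7.
Basic interval reflects these around m̂:
  lower = 2 × 68.1 − 70.7 = 65.5
  upper = 2 × 68.1 − 64.1 = 72.1

(65.5, 72.1)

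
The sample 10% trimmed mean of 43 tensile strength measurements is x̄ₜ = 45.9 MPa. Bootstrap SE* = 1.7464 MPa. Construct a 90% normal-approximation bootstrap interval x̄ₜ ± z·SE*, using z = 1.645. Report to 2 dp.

(43.03, 48.77)

Margin = 1.645 × 1.7464 = 2.873
Interval: 45.9 ± 2.873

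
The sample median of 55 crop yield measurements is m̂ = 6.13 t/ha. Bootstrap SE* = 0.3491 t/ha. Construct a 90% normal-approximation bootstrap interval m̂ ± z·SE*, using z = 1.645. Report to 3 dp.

(5.556, 6.704)

Margin = 1.645 × 0.3491 = 0.5743
Interval: 6.13 ± 0.5743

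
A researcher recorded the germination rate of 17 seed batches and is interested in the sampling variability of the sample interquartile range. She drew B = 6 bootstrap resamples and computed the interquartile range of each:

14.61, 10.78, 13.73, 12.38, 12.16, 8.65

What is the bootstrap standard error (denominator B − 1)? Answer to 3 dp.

Bootstrap SE is the standard deviation of the 6 replicate interquartile ranges.
Mean of replicates: (14.61 + 10.78 + 13.73 + 12.38 + 12.16 + 8.65) / 6 = 72.3100 / 6 = 12.0517
Sum of squared deviations: (+2.5583)² + (−1.2717)² + (+1.6783)² + (+0.3283)² + (+0.1083)² + (−3.4017)² = 22.6699
Variance = 22.6699 / 5 = 4.5340
SE* = √4.5340

SE* = 2.129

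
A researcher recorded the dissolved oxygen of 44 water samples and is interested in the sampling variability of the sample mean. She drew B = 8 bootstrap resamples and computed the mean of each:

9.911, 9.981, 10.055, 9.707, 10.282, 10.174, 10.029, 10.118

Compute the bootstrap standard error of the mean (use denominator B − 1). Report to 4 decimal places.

Bootstrap SE is the standard deviation of the 8 replicate means.
Mean of replicates: (9.911 + 9.981 + 10.055 + 9.707 + 10.282 + 10.174 + 10.029 + 10.118) / 8 = 80.25700 / 8 = 10.03213
Sum of squared deviations: (−0.12113)² + (−0.05113)² + (+0.02287)² + (−0.32512)² + (+0.24987)² + (+0.14187)² + (−0.00313)² + (+0.08587)² = 0.21346
Variance = 0.21346 / 7 = 0.03049
SE* = √0.03049

SE* = 0.1746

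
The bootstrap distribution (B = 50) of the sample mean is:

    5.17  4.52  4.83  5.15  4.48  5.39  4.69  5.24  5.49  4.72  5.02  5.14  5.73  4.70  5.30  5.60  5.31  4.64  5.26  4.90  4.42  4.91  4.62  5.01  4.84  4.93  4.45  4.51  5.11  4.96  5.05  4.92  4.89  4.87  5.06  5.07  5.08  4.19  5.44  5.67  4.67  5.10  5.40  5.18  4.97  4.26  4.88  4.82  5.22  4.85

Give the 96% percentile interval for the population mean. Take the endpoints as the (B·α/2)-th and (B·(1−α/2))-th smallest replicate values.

(4.19, 5.67)

Sorted replicates: 4.19, 4.26, 4.42, 4.45, 4.48, 4.51, 4.52, 4.62, 4.64, 4.67, 4.69, 4.70, 4.72, 4.82, 4.83, 4.84, 4.85, 4.87, 4.88, 4.89, 4.90, 4.91, 4.92, 4.93, 4.96, 4.97, 5.01, 5.02, 5.05, 5.06, 5.07, 5.08, 5.10, 5.11, 5.14, 5.15, 5.17, 5.18, 5.22, 5.24, 5.26, 5.30, 5.31, 5.39, 5.40, 5.44, 5.49, 5.60, 5.67, 5.73
α = 0.04; lower rank = 50 × 0.020 = 1; upper rank = 50 × 0.980 = 49.
The 1st smallest replicate is 4.19; the 49th is 5.67.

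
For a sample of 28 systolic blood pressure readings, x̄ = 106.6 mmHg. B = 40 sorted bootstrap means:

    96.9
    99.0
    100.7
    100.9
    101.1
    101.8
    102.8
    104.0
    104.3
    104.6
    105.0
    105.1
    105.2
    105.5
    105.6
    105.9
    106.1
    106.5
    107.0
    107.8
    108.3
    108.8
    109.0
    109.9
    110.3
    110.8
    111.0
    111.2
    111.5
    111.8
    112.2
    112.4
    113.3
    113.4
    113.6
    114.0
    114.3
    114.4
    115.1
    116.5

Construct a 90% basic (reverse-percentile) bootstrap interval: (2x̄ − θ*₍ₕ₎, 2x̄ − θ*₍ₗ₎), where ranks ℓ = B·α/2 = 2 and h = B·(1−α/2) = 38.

(98.8, 114.2)

Percentile endpoints at ranks 2 and 38: θ*₍2₎ = 99.0, θ*₍38₎ = 114.4.
Basic interval reflects these around x̄:
  lower = 2 × 106.6 − 114.4 = 98.8
  upper = 2 × 106.6 − 99.0 = 114.2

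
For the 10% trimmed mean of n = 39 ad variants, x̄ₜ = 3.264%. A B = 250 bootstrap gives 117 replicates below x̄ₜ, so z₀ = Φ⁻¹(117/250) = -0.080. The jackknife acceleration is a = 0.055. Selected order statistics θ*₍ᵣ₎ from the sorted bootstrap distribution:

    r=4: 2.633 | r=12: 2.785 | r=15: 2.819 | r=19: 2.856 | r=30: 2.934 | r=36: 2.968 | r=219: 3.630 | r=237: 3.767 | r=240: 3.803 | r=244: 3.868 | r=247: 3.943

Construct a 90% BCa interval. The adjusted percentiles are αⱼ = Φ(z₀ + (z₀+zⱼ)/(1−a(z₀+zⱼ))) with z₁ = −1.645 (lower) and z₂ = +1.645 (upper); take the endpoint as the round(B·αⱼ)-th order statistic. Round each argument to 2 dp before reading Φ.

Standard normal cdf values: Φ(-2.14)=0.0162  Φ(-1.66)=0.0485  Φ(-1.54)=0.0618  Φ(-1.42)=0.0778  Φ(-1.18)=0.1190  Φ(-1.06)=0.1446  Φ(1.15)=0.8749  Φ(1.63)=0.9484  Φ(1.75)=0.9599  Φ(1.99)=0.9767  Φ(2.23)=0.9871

(2.785, 3.767)

Lower: z₀ + z₁ = -0.080 + (-1.645) = -1.725; 1 − a(z₀+z₁) = 1 − (0.055)(-1.725) = 1.0949; argument = -0.080 + (-1.725)/1.0949 = -1.6555 → -1.66.
α₁ = Φ(-1.66) = 0.0485; rank = round(250 × 0.0485) = 12; θ*₍12₎ = 2.785.
Upper: z₀ + z₂ = 1.565; 1 − a(z₀+z₂) = 0.9139; argument = 1.6324 → 1.63; α₂ = 0.9484; rank = 237; θ*₍237₎ = 3.767.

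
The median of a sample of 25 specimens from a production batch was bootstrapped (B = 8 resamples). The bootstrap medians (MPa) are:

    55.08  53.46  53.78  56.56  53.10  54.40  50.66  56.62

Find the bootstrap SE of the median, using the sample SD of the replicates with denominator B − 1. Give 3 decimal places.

SE* = 1.953

Bootstrap SE is the standard deviation of the 8 replicate medians.
Mean of replicates: (55.08 + 53.46 + 53.78 + 56.56 + 53.10 + 54.40 + 50.66 + 56.62) / 8 = 433.6600 / 8 = 54.2075
Sum of squared deviations: (+0.8725)² + (−0.7475)² + (−0.4275)² + (+2.3525)² + (−1.1075)² + (+0.1925)² + (−3.5475)² + (+2.4125)² = 26.7056
Variance = 26.7056 / 7 = 3.8151
SE* = √3.8151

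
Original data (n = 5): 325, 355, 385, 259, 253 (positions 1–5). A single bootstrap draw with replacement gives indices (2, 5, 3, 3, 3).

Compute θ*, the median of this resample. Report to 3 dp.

Resample values: 355, 253, 385, 385, 385.
Sorted: 253, 355, 385, 385, 385
Median = middle value = 385.000

θ* = 385.000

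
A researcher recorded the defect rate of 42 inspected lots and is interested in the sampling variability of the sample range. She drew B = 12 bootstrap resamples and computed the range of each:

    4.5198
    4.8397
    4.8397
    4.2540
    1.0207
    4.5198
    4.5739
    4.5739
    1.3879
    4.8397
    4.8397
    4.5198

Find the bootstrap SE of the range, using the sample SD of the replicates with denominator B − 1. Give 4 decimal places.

SE* = 1.3487

Bootstrap SE is the standard deviation of the 12 replicate ranges.
Mean of replicates: (4.5198 + 4.8397 + 4.8397 + 4.2540 + 1.0207 + 4.5198 + 4.5739 + 4.5739 + 1.3879 + 4.8397 + 4.8397 + 4.5198) / 12 = 48.72860 / 12 = 4.06072
Sum of squared deviations: (+0.45908)² + (+0.77898)² + (+0.77898)² + (+0.19328)² + (−3.04002)² + (+0.45908)² + (+0.51318)² + (+0.51318)² + (−2.67282)² + (+0.77898)² + (+0.77898)² + (+0.45908)² = 20.00926
Variance = 20.00926 / 11 = 1.81902
SE* = √1.81902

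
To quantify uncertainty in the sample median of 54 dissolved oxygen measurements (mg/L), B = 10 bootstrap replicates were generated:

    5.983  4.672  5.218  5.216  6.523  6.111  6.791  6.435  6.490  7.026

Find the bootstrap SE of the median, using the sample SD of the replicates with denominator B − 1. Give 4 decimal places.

SE* = 0.7719

Bootstrap SE is the standard deviation of the 10 replicate medians.
Mean of replicates: (5.983 + 4.672 + 5.218 + 5.216 + 6.523 + 6.111 + 6.791 + 6.435 + 6.490 + 7.026) / 10 = 60.46500 / 10 = 6.04650
Sum of squared deviations: (−0.06350)² + (−1.37450)² + (−0.82850)² + (−0.83050)² + (+0.47650)² + (+0.06450)² + (+0.74450)² + (+0.38850)² + (+0.44350)² + (+0.97950)² = 5.36196
Variance = 5.36196 / 9 = 0.59577
SE* = √0.59577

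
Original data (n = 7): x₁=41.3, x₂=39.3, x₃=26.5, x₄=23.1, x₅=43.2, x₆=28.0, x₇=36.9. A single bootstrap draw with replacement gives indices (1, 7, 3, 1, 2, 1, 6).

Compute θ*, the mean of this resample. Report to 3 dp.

Resample values: 41.3, 36.9, 26.5, 41.3, 39.3, 41.3, 28.0.
Mean = (41.3 + 36.9 + 26.5 + 41.3 + 39.3 + 41.3 + 28.0) / 7 = 254.60 / 7 = 36.371

θ* = 36.371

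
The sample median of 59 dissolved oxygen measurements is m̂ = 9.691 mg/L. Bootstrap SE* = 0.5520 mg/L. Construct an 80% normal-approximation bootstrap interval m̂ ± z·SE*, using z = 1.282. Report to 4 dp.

Margin = 1.282 × 0.5520 = 0.70766
Interval: 9.691 ± 0.70766

(8.9833, 10.3987)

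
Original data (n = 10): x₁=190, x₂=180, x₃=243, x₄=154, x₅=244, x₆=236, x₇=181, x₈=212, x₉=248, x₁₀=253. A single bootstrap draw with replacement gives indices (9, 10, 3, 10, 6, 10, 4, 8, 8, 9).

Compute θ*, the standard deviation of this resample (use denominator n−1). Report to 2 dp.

Resample values: 248, 253, 243, 253, 236, 253, 154, 212, 212, 248.
Mean = 231.2000; sum of squared deviations = 8849.6000
s² = 8849.6000 / 9 = 983.2889
s = √983.2889 = 31.36

θ* = 31.36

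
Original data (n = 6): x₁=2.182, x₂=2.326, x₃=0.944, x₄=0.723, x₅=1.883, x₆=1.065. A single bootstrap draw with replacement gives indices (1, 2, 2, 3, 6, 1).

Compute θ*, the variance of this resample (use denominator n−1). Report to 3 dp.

θ* = 0.422

Resample values: 2.182, 2.326, 2.326, 0.944, 1.065, 2.182.
Mean = 1.8375; sum of squared deviations = 2.1097
s² = 2.1097 / 5 = 0.4219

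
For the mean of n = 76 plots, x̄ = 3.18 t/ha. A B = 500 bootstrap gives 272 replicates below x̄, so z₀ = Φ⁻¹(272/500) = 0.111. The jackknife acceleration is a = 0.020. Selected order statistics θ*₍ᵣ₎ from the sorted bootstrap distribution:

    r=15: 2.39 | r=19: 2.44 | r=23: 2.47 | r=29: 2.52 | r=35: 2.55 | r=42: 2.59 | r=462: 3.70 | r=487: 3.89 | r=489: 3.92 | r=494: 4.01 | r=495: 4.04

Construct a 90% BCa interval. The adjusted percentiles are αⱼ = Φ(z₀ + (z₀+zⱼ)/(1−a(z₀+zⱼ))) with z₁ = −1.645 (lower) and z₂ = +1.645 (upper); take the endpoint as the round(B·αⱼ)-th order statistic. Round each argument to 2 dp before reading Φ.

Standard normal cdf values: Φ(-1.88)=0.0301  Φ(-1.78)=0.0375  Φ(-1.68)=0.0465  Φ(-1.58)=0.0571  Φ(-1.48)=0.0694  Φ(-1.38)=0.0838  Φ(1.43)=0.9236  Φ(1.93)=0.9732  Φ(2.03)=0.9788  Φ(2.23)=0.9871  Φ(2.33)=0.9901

(2.59, 3.89)

Lower: z₀ + z₁ = 0.111 + (-1.645) = -1.534; 1 − a(z₀+z₁) = 1 − (0.020)(-1.534) = 1.0307; argument = 0.111 + (-1.534)/1.0307 = -1.3773 → -1.38.
α₁ = Φ(-1.38) = 0.0838; rank = round(500 × 0.0838) = 42; θ*₍42₎ = 2.59.
Upper: z₀ + z₂ = 1.756; 1 − a(z₀+z₂) = 0.9649; argument = 1.9309 → 1.93; α₂ = 0.9732; rank = 487; θ*₍487₎ = 3.89.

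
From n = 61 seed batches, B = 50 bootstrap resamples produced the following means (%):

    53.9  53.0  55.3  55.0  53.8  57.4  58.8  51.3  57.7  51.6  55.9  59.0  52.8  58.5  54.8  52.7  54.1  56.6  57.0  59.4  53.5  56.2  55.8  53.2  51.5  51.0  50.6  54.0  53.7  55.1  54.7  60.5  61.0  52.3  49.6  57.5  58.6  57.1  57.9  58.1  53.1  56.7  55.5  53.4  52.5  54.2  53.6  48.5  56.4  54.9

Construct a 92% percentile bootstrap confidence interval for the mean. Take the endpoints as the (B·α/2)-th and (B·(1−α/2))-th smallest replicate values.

(49.6, 59.4)

Sorted replicates: 48.5, 49.6, 50.6, 51.0, 51.3, 51.5, 51.6, 52.3, 52.5, 52.7, 52.8, 53.0, 53.1, 53.2, 53.4, 53.5, 53.6, 53.7, 53.8, 53.9, 54.0, 54.1, 54.2, 54.7, 54.8, 54.9, 55.0, 55.1, 55.3, 55.5, 55.8, 55.9, 56.2, 56.4, 56.6, 56.7, 57.0, 57.1, 57.4, 57.5, 57.7, 57.9, 58.1, 58.5, 58.6, 58.8, 59.0, 59.4, 60.5, 61.0
α = 0.08; lower rank = 50 × 0.040 = 2; upper rank = 50 × 0.960 = 48.
The 2nd smallest replicate is 49.6; the 48th is 59.4.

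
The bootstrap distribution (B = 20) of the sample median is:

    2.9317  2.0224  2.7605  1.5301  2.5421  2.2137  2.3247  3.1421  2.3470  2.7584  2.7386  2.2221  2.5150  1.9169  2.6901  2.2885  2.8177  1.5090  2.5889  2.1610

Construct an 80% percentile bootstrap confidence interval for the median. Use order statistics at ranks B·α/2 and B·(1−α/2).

Sorted replicates: 1.5090, 1.5301, 1.9169, 2.0224, 2.1610, 2.2137, 2.2221, 2.2885, 2.3247, 2.3470, 2.5150, 2.5421, 2.5889, 2.6901, 2.7386, 2.7584, 2.7605, 2.8177, 2.9317, 3.1421
α = 0.20; lower rank = 20 × 0.100 = 2; upper rank = 20 × 0.900 = 18.
The 2nd smallest replicate is 1.5301; the 18th is 2.8177.

(1.5301, 2.8177)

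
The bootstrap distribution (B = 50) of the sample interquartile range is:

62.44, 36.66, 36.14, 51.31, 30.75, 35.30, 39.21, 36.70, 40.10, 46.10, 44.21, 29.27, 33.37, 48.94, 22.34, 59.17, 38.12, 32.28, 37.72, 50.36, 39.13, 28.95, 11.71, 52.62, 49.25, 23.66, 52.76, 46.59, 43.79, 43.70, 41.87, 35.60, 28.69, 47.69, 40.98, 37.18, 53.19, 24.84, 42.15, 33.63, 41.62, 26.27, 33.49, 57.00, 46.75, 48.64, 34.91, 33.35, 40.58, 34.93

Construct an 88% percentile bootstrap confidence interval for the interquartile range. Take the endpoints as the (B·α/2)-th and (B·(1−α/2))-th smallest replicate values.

(23.66, 53.19)

Sorted replicates: 11.71, 22.34, 23.66, 24.84, 26.27, 28.69, 28.95, 29.27, 30.75, 32.28, 33.35, 33.37, 33.49, 33.63, 34.91, 34.93, 35.30, 35.60, 36.14, 36.66, 36.70, 37.18, 37.72, 38.12, 39.13, 39.21, 40.10, 40.58, 40.98, 41.62, 41.87, 42.15, 43.70, 43.79, 44.21, 46.10, 46.59, 46.75, 47.69, 48.64, 48.94, 49.25, 50.36, 51.31, 52.62, 52.76, 53.19, 57.00, 59.17, 62.44
α = 0.12; lower rank = 50 × 0.060 = 3; upper rank = 50 × 0.940 = 47.
The 3rd smallest replicate is 23.66; the 47th is 53.19.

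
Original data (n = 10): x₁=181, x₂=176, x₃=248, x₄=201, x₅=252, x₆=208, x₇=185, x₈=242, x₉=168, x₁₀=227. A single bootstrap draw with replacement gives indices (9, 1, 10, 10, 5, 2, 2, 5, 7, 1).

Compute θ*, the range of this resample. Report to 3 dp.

Resample values: 168, 181, 227, 227, 252, 176, 176, 252, 185, 181.
Range = 252 − 168 = 84.000

θ* = 84.000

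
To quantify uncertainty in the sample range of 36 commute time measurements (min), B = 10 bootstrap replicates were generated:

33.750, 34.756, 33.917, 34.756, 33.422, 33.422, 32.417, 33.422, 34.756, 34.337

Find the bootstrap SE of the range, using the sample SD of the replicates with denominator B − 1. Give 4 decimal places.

Bootstrap SE is the standard deviation of the 10 replicate ranges.
Mean of replicates: (33.750 + 34.756 + 33.917 + 34.756 + 33.422 + 33.422 + 32.417 + 33.422 + 34.756 + 34.337) / 10 = 338.95500 / 10 = 33.89550
Sum of squared deviations: (−0.14550)² + (+0.86050)² + (+0.02150)² + (+0.86050)² + (−0.47350)² + (−0.47350)² + (−1.47850)² + (−0.47350)² + (+0.86050)² + (+0.44150)² = 5.29650
Variance = 5.29650 / 9 = 0.58850
SE* = √0.58850

SE* = 0.7671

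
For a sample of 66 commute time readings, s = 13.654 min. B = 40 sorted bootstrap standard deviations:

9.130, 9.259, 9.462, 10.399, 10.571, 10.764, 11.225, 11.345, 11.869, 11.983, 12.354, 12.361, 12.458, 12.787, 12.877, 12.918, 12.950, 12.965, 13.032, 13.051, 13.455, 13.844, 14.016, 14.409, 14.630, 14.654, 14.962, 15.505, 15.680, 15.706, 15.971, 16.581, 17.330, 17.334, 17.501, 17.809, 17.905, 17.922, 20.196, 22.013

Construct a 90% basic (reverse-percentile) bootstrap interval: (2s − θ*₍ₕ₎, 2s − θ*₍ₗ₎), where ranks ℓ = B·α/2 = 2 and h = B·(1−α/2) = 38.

(9.386, 18.049)

Percentile endpoints at ranks 2 and 38: θ*₍2₎ = 9.259, θ*₍38₎ = 17.922.
Basic interval reflects these around s:
  lower = 2 × 13.654 − 17.922 = 9.386
  upper = 2 × 13.654 − 9.259 = 18.049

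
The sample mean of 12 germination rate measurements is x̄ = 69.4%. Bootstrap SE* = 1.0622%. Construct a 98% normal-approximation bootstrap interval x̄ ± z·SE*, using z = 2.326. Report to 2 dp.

(66.93, 71.87)

Margin = 2.326 × 1.0622 = 2.471
Interval: 69.4 ± 2.471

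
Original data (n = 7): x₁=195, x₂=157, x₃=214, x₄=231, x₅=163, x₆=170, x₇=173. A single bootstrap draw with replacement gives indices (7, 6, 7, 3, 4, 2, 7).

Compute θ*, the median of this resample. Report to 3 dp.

θ* = 173.000

Resample values: 173, 170, 173, 214, 231, 157, 173.
Sorted: 157, 170, 173, 173, 173, 214, 231
Median = middle value = 173.000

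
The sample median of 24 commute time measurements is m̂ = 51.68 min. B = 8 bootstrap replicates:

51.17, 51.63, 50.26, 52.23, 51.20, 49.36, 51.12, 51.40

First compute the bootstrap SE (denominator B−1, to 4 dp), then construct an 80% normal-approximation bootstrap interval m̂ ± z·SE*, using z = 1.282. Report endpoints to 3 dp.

Mean of replicates = 51.0463; sum of squared deviations = 5.3732; SE* = √(5.3732/7) = 0.8761
Margin = 1.282 × 0.8761 = 1.1232
Interval: 51.68 ± 1.1232

(50.557, 52.803)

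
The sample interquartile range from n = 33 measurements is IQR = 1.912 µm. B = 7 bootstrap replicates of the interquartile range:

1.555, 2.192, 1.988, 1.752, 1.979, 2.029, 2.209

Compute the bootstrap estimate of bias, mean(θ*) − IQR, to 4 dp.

bias = +0.0457

mean(θ*) = (1.555 + 2.192 + 1.988 + 1.752 + 1.979 + 2.029 + 2.209) / 7 = 1.95771
bias = 1.95771 − 1.912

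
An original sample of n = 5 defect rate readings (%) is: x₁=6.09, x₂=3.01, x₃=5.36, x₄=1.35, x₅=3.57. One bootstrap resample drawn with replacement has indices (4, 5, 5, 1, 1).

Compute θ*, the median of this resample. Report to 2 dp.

Resample values: 1.35, 3.57, 3.57, 6.09, 6.09.
Sorted: 1.35, 3.57, 3.57, 6.09, 6.09
Median = middle value = 3.57

θ* = 3.57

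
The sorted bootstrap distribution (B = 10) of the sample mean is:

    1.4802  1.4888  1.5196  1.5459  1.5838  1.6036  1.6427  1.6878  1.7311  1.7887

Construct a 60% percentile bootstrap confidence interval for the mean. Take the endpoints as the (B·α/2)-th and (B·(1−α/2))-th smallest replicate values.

(1.4888, 1.6878)

α = 0.40; lower rank = 10 × 0.200 = 2; upper rank = 10 × 0.800 = 8.
The 2nd smallest replicate is 1.4888; the 8th is 1.6878.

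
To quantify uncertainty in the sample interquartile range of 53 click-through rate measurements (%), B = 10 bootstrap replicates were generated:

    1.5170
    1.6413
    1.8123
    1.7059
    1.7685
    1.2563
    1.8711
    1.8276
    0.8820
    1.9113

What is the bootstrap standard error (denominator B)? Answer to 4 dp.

Bootstrap SE is the standard deviation of the 10 replicate interquartile ranges.
Mean of replicates: (1.5170 + 1.6413 + 1.8123 + 1.7059 + 1.7685 + 1.2563 + 1.8711 + 1.8276 + 0.8820 + 1.9113) / 10 = 16.19330 / 10 = 1.61933
Sum of squared deviations: (−0.10233)² + (+0.02197)² + (+0.19297)² + (+0.08657)² + (+0.14917)² + (−0.36303)² + (+0.25177)² + (+0.20827)² + (−0.73733)² + (+0.29197)² = 0.94539
Variance = 0.94539 / 10 = 0.09454
SE* = √0.09454

SE* = 0.3075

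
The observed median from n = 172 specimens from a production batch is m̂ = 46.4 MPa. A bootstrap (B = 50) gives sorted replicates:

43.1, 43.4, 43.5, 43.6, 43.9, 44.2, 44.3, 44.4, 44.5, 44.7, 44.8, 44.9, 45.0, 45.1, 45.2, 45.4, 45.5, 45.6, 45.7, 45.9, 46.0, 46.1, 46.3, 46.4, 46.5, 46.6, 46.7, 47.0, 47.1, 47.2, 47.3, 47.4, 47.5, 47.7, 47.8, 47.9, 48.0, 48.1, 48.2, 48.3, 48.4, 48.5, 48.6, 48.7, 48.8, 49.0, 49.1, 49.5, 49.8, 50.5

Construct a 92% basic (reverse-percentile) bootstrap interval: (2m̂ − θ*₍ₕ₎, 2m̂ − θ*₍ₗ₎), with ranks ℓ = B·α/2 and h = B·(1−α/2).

(43.3, 49.4)

Percentile endpoints at ranks 2 and 48: θ*₍2₎ = 43.4, θ*₍48₎ = 49.5.
Basic interval reflects these around m̂:
  lower = 2 × 46.4 − 49.5 = 43.3
  upper = 2 × 46.4 − 43.4 = 49.4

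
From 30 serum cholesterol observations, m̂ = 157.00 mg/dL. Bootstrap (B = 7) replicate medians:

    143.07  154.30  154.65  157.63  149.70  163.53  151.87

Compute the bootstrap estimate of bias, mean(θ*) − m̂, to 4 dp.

bias = −3.4643

mean(θ*) = (143.07 + 154.30 + 154.65 + 157.63 + 149.70 + 163.53 + 151.87) / 7 = 153.53571
bias = 153.53571 − 157.00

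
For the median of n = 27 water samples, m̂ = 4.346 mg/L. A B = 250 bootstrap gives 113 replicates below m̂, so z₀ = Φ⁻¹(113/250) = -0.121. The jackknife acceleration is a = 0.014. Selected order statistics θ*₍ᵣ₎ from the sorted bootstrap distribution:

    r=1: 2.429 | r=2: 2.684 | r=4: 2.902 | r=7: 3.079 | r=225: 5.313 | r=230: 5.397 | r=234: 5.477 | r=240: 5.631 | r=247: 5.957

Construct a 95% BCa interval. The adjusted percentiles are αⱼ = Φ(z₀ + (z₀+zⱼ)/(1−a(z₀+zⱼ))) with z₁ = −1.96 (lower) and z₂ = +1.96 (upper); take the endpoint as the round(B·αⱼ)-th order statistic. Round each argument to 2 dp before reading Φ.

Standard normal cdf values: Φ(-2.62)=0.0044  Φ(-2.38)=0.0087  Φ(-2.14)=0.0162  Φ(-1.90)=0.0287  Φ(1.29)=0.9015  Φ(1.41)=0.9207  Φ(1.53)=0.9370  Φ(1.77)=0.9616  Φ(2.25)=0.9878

Lower: z₀ + z₁ = -0.121 + (-1.960) = -2.081; 1 − a(z₀+z₁) = 1 − (0.014)(-2.081) = 1.0291; argument = -0.121 + (-2.081)/1.0291 = -2.1431 → -2.14.
α₁ = Φ(-2.14) = 0.0162; rank = round(250 × 0.0162) = 4; θ*₍4₎ = 2.902.
Upper: z₀ + z₂ = 1.839; 1 − a(z₀+z₂) = 0.9743; argument = 1.7666 → 1.77; α₂ = 0.9616; rank = 240; θ*₍240₎ = 5.631.

(2.902, 5.631)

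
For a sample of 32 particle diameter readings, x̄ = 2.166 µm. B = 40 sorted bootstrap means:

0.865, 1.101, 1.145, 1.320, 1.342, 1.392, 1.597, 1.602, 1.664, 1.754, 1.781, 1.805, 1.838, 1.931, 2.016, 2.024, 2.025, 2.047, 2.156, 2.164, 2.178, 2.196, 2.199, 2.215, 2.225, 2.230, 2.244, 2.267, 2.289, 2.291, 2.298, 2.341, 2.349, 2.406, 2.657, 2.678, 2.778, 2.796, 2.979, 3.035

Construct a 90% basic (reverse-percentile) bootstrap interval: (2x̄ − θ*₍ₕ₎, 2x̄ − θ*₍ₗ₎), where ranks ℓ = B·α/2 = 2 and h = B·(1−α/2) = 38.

Percentile endpoints at ranks 2 and 38: θ*₍2₎ = 1.101, θ*₍38₎ = 2.796.
Basic interval reflects these around x̄:
  lower = 2 × 2.166 − 2.796 = 1.536
  upper = 2 × 2.166 − 1.101 = 3.231

(1.536, 3.231)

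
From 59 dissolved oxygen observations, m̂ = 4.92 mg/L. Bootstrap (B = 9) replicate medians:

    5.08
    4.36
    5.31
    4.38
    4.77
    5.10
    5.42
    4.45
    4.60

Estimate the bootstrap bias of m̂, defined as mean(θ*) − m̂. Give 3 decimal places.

bias = −0.090

mean(θ*) = (5.08 + 4.36 + 5.31 + 4.38 + 4.77 + 5.10 + 5.42 + 4.45 + 4.60) / 9 = 4.8300
bias = 4.8300 − 4.92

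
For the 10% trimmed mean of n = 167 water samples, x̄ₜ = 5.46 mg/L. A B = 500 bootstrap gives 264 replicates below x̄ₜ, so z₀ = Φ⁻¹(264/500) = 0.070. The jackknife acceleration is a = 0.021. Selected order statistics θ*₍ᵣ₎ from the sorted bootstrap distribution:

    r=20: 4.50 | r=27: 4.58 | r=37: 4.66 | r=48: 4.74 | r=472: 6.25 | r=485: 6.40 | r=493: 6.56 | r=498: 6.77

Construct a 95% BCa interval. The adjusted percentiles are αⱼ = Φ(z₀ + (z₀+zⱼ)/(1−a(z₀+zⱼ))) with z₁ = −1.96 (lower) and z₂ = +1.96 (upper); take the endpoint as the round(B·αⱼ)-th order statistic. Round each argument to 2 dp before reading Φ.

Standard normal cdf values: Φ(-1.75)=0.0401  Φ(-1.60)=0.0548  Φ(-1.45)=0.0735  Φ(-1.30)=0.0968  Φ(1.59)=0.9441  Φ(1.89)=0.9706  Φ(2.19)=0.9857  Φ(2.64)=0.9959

Lower: z₀ + z₁ = 0.070 + (-1.960) = -1.890; 1 − a(z₀+z₁) = 1 − (0.021)(-1.890) = 1.0397; argument = 0.070 + (-1.890)/1.0397 = -1.7478 → -1.75.
α₁ = Φ(-1.75) = 0.0401; rank = round(500 × 0.0401) = 20; θ*₍20₎ = 4.50.
Upper: z₀ + z₂ = 2.030; 1 − a(z₀+z₂) = 0.9574; argument = 2.1904 → 2.19; α₂ = 0.9857; rank = 493; θ*₍493₎ = 6.56.

(4.50, 6.56)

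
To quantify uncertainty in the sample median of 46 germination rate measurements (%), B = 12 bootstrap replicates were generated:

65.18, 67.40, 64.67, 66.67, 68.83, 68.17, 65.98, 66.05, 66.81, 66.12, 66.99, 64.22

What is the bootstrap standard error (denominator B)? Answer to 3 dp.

Bootstrap SE is the standard deviation of the 12 replicate medians.
Mean of replicates: (65.18 + 67.40 + 64.67 + 66.67 + 68.83 + 68.17 + 65.98 + 66.05 + 66.81 + 66.12 + 66.99 + 64.22) / 12 = 797.0900 / 12 = 66.4242
Sum of squared deviations: (−1.2442)² + (+0.9758)² + (−1.7542)² + (+0.2458)² + (+2.4058)² + (+1.7458)² + (−0.4442)² + (−0.3742)² + (+0.3858)² + (−0.3042)² + (+0.5658)² + (−2.2042)² = 20.2309
Variance = 20.2309 / 12 = 1.6859
SE* = √1.6859

SE* = 1.298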